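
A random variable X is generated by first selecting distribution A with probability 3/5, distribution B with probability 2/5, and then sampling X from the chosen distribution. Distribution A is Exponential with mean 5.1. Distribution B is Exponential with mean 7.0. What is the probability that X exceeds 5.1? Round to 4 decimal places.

0.4138

Conditional on each component, P(X > 5.1): A: 0.367879; B: 0.482598.
By total probability, P(X > 5.1) = 0.6·0.367879 + 0.4·0.482598 = 0.413767.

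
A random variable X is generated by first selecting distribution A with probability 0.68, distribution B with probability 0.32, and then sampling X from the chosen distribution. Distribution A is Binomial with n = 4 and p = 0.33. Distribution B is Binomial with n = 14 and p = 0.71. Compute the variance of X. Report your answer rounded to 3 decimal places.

Per component, A: μ=1.32, E[X²]=2.6268; B: μ=9.94, E[X²]=101.686.
E[X] = 0.68·1.32 + 0.32·9.94 = 4.0784.
E[X²] = 0.68·2.6268 + 0.32·101.686 = 34.3258.
Var(X) = E[X²] − (E[X])² = 34.3258 − 16.6333 = 17.6925.

17.692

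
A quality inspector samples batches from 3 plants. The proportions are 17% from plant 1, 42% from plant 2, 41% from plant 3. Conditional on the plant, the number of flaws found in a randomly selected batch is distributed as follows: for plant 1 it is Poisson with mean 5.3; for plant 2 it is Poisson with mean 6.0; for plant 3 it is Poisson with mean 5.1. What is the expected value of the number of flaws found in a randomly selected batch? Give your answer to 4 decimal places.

5.5120

Component means — 1: 5.3; 2: 6; 3: 5.1.
E[X] = 0.17·5.3 + 0.42·6 + 0.41·5.1 = 5.512.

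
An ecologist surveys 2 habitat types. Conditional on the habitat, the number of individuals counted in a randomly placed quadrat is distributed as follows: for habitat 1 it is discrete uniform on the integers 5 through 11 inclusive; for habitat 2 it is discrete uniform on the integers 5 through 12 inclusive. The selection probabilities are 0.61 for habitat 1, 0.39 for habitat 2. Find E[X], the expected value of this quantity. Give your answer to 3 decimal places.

Component means — 1: 8; 2: 8.5.
E[X] = 0.61·8 + 0.39·8.5 = 8.195.

8.195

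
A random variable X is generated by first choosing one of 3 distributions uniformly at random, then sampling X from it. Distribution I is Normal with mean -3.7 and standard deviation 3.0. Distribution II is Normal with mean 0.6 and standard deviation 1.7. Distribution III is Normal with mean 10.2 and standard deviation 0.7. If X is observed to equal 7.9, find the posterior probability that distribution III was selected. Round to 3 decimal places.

Likelihoods f(7.9 | ·): I: 7.53696e-05; II: 2.3248e-05; III: 0.00257934.
Posterior ∝ prior × likelihood. Numerator for III: 0.333333·0.00257934 = 0.000859779.
Normalizing constant: 0.333333·7.53696e-05 + 0.333333·2.3248e-05 + 0.333333·0.00257934 = 0.000892652.
P(III | observation) = 0.000859779 / 0.000892652 = 0.963174.

0.963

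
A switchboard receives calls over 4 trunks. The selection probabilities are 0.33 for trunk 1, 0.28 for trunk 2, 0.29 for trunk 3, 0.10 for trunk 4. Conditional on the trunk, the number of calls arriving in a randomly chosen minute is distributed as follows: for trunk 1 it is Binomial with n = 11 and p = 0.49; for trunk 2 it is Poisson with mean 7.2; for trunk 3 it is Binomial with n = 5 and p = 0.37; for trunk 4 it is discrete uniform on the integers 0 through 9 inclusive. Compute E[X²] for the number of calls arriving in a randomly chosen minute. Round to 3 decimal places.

31.206

For each component E[X²] = Var + (mean)², giving 1: 31.801; 2: 59.04; 3: 4.588; 4: 28.5.
Overall E[X²] = 0.33·31.801 + 0.28·59.04 + 0.29·4.588 + 0.1·28.5 = 31.2061.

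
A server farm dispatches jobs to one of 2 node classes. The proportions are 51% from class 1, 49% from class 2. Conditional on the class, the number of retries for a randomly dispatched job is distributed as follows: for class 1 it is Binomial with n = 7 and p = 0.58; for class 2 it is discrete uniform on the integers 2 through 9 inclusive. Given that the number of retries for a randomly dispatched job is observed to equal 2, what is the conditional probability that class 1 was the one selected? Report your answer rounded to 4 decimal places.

Likelihoods P(X=2 | ·): 1: 0.0923255; 2: 0.125.
Posterior ∝ prior × likelihood. Numerator for 1: 0.51·0.0923255 = 0.047086.
Normalizing constant: 0.51·0.0923255 + 0.49·0.125 = 0.108336.
P(1 | observation) = 0.047086 / 0.108336 = 0.434629.

0.4346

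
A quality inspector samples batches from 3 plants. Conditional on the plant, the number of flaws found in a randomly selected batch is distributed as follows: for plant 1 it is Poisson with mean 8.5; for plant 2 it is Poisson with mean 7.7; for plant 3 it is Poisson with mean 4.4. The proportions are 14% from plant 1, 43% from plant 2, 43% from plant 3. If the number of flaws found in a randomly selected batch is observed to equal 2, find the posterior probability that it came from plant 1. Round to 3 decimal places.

Likelihoods P(X=2 | ·): 1: 0.00735029; 2: 0.0134241; 3: 0.118845.
Posterior ∝ prior × likelihood. Numerator for 1: 0.14·0.00735029 = 0.00102904.
Normalizing constant: 0.14·0.00735029 + 0.43·0.0134241 + 0.43·0.118845 = 0.0579046.
P(1 | observation) = 0.00102904 / 0.0579046 = 0.0177713.

0.018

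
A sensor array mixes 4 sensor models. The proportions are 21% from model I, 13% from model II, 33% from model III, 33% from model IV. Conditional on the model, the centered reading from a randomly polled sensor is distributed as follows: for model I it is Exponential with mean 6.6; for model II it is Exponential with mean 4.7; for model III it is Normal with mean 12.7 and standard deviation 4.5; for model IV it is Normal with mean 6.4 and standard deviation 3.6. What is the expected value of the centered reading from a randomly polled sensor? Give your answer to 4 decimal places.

Component means — I: 6.6; II: 4.7; III: 12.7; IV: 6.4.
E[X] = 0.21·6.6 + 0.13·4.7 + 0.33·12.7 + 0.33·6.4 = 8.3.

8.3000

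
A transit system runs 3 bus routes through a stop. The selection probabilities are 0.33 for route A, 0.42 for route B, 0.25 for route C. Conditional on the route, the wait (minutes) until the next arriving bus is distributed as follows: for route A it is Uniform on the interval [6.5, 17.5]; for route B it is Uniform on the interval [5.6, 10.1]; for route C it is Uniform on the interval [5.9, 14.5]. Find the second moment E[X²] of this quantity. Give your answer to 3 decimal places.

For each component E[X²] = Var + (mean)², giving A: 154.083; B: 63.31; C: 110.203.
Overall E[X²] = 0.33·154.083 + 0.42·63.31 + 0.25·110.203 = 104.989.

104.989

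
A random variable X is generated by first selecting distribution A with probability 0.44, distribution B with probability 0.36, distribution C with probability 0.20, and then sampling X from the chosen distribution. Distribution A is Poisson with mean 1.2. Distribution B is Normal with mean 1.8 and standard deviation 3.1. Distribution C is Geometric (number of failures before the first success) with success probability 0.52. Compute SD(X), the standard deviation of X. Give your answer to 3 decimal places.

Per component, A: μ=1.2, E[X²]=2.64; B: μ=1.8, E[X²]=12.85; C: μ=0.923077, E[X²]=2.62722.
E[X] = 0.44·1.2 + 0.36·1.8 + 0.2·0.923077 = 1.36062.
E[X²] = 0.44·2.64 + 0.36·12.85 + 0.2·2.62722 = 6.31304.
Var(X) = E[X²] − (E[X])² = 6.31304 − 1.85127 = 4.46177.
SD(X) = √4.46177 = 2.11229.

2.112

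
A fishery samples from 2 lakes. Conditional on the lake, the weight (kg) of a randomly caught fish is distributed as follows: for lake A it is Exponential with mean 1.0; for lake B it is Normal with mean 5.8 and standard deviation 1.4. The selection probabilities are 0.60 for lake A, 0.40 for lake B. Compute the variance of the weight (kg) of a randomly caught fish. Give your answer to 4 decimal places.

6.9136

Per component, A: μ=1, E[X²]=2; B: μ=5.8, E[X²]=35.6.
E[X] = 0.6·1 + 0.4·5.8 = 2.92.
E[X²] = 0.6·2 + 0.4·35.6 = 15.44.
Var(X) = E[X²] − (E[X])² = 15.44 − 8.5264 = 6.9136.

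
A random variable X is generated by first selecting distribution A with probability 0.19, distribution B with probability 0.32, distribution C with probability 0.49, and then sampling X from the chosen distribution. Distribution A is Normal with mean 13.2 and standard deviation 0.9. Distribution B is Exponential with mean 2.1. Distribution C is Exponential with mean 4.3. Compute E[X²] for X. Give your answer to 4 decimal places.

54.2021

For each component E[X²] = Var + (mean)², giving A: 175.05; B: 8.82; C: 36.98.
Overall E[X²] = 0.19·175.05 + 0.32·8.82 + 0.49·36.98 = 54.2021.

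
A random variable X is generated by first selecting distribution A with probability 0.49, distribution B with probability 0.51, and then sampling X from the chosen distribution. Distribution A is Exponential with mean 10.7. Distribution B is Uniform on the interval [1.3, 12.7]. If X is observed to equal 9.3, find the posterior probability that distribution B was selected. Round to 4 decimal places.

0.6997

Likelihoods f(9.3 | ·): A: 0.0391873; B: 0.0877193.
Posterior ∝ prior × likelihood. Numerator for B: 0.51·0.0877193 = 0.0447368.
Normalizing constant: 0.49·0.0391873 + 0.51·0.0877193 = 0.0639386.
P(B | observation) = 0.0447368 / 0.0639386 = 0.699684.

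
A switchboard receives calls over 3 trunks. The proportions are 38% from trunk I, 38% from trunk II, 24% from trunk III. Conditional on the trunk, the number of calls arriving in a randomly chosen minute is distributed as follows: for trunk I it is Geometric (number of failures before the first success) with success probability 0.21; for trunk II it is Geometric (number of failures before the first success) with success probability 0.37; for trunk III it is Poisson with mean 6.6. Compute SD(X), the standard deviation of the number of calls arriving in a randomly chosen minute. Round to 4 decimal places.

Per component, I: μ=3.7619, E[X²]=32.0658; II: μ=1.7027, E[X²]=7.5011; III: μ=6.6, E[X²]=50.16.
E[X] = 0.38·3.7619 + 0.38·1.7027 + 0.24·6.6 = 3.66055.
E[X²] = 0.38·32.0658 + 0.38·7.5011 + 0.24·50.16 = 27.0738.
Var(X) = E[X²] − (E[X])² = 27.0738 − 13.3996 = 13.6742.
SD(X) = √13.6742 = 3.69786.

3.6979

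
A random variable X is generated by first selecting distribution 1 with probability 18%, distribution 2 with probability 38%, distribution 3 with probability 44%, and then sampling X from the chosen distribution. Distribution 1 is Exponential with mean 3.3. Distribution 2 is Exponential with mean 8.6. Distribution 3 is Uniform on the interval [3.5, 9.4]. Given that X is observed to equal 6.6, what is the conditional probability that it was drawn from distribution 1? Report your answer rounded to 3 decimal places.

0.072

Likelihoods f(6.6 | ·): 1: 0.0410107; 2: 0.0539766; 3: 0.169492.
Posterior ∝ prior × likelihood. Numerator for 1: 0.18·0.0410107 = 0.00738192.
Normalizing constant: 0.18·0.0410107 + 0.38·0.0539766 + 0.44·0.169492 = 0.102469.
P(1 | observation) = 0.00738192 / 0.102469 = 0.0720403.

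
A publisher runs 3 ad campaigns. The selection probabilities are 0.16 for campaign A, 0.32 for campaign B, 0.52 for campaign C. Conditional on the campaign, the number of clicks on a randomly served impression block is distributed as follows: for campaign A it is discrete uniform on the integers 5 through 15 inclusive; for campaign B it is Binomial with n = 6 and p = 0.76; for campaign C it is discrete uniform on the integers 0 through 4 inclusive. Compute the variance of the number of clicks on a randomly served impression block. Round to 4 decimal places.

Per component, A: μ=10, E[X²]=110; B: μ=4.56, E[X²]=21.888; C: μ=2, E[X²]=6.
E[X] = 0.16·10 + 0.32·4.56 + 0.52·2 = 4.0992.
E[X²] = 0.16·110 + 0.32·21.888 + 0.52·6 = 27.7242.
Var(X) = E[X²] − (E[X])² = 27.7242 − 16.8034 = 10.9207.

10.9207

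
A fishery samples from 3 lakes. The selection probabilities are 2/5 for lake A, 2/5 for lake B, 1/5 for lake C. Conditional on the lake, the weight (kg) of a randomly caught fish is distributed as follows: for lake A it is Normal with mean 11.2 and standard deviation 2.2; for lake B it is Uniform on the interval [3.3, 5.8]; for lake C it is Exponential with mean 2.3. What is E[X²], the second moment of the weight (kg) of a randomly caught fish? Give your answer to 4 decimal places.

62.7173

For each component E[X²] = Var + (mean)², giving A: 130.28; B: 21.2233; C: 10.58.
Overall E[X²] = 0.4·130.28 + 0.4·21.2233 + 0.2·10.58 = 62.7173.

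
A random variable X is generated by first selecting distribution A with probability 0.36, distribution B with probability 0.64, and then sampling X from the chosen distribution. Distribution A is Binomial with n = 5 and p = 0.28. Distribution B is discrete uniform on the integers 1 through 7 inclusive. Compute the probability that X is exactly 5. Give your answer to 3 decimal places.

Conditional on each component, P(X = 5): A: 0.00172104; B: 0.142857.
By total probability, P(X = 5) = 0.36·0.00172104 + 0.64·0.142857 = 0.0920481.

0.092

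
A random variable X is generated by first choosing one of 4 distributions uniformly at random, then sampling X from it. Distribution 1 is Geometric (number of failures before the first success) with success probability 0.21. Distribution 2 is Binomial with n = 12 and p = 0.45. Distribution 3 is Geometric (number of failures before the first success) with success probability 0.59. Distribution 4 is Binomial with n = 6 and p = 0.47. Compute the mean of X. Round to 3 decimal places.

3.169

Component means — 1: 3.7619; 2: 5.4; 3: 0.694915; 4: 2.82.
E[X] = 0.25·3.7619 + 0.25·5.4 + 0.25·0.694915 + 0.25·2.82 = 3.16921.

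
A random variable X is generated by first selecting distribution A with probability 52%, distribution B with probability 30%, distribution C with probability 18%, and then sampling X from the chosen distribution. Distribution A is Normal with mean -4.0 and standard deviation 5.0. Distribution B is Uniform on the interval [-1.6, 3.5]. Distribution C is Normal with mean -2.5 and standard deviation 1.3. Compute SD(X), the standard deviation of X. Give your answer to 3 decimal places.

4.316

Per component, A: μ=-4, E[X²]=41; B: μ=0.95, E[X²]=3.07; C: μ=-2.5, E[X²]=7.94.
E[X] = 0.52·-4 + 0.3·0.95 + 0.18·-2.5 = -2.245.
E[X²] = 0.52·41 + 0.3·3.07 + 0.18·7.94 = 23.6702.
Var(X) = E[X²] − (E[X])² = 23.6702 − 5.04003 = 18.6302.
SD(X) = √18.6302 = 4.31627.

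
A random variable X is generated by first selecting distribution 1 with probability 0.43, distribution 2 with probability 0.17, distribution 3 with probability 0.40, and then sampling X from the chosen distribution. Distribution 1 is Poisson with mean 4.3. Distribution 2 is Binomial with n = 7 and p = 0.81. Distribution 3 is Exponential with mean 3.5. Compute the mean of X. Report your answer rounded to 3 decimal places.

Component means — 1: 4.3; 2: 5.67; 3: 3.5.
E[X] = 0.43·4.3 + 0.17·5.67 + 0.4·3.5 = 4.2129.

4.213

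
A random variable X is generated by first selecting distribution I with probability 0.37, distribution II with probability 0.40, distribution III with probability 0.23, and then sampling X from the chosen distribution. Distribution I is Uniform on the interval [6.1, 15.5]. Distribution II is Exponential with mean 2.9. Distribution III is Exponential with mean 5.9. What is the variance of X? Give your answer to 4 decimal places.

Per component, I: μ=10.8, E[X²]=124.003; II: μ=2.9, E[X²]=16.82; III: μ=5.9, E[X²]=69.62.
E[X] = 0.37·10.8 + 0.4·2.9 + 0.23·5.9 = 6.513.
E[X²] = 0.37·124.003 + 0.4·16.82 + 0.23·69.62 = 68.6218.
Var(X) = E[X²] − (E[X])² = 68.6218 − 42.4192 = 26.2027.

26.2027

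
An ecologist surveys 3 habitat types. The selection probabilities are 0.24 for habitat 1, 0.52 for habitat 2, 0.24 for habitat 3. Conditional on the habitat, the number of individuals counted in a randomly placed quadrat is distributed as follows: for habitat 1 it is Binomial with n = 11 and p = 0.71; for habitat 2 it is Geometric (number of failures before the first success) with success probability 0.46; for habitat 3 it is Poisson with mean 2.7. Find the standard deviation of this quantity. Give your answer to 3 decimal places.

3.132

Per component, 1: μ=7.81, E[X²]=63.261; 2: μ=1.17391, E[X²]=3.93006; 3: μ=2.7, E[X²]=9.99.
E[X] = 0.24·7.81 + 0.52·1.17391 + 0.24·2.7 = 3.13283.
E[X²] = 0.24·63.261 + 0.52·3.93006 + 0.24·9.99 = 19.6239.
Var(X) = E[X²] − (E[X])² = 19.6239 − 9.81465 = 9.80922.
SD(X) = √9.80922 = 3.13197.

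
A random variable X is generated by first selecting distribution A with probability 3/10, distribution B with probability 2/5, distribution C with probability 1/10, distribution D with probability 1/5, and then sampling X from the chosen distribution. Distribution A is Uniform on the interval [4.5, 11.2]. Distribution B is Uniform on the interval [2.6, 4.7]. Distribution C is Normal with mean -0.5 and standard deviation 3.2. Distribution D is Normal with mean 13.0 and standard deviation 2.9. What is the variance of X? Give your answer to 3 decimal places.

21.103

Per component, A: μ=7.85, E[X²]=65.3633; B: μ=3.65, E[X²]=13.69; C: μ=-0.5, E[X²]=10.49; D: μ=13, E[X²]=177.41.
E[X] = 0.3·7.85 + 0.4·3.65 + 0.1·-0.5 + 0.2·13 = 6.365.
E[X²] = 0.3·65.3633 + 0.4·13.69 + 0.1·10.49 + 0.2·177.41 = 61.616.
Var(X) = E[X²] − (E[X])² = 61.616 − 40.5132 = 21.1028.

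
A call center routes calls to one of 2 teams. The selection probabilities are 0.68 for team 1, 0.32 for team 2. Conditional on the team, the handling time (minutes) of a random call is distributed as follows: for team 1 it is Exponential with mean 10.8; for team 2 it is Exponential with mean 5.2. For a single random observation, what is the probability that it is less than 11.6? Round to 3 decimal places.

0.733

Conditional on each team, P(X < 11.6): 1: 0.658386; 2: 0.892554.
By total probability, P(X < 11.6) = 0.68·0.658386 + 0.32·0.892554 = 0.73332.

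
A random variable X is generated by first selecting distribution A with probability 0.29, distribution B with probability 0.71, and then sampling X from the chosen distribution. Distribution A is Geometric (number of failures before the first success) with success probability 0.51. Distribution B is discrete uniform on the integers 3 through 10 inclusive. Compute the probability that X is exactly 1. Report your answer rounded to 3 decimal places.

Conditional on each component, P(X = 1): A: 0.2499; B: 0.
By total probability, P(X = 1) = 0.29·0.2499 + 0.71·0 = 0.072471.

0.072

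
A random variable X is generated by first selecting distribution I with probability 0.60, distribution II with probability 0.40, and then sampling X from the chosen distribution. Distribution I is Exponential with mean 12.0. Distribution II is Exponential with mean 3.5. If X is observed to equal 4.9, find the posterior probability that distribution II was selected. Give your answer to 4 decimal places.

Likelihoods f(4.9 | ·): I: 0.0553964; II: 0.0704563.
Posterior ∝ prior × likelihood. Numerator for II: 0.4·0.0704563 = 0.0281825.
Normalizing constant: 0.6·0.0553964 + 0.4·0.0704563 = 0.0614204.
P(II | observation) = 0.0281825 / 0.0614204 = 0.458846.

0.4588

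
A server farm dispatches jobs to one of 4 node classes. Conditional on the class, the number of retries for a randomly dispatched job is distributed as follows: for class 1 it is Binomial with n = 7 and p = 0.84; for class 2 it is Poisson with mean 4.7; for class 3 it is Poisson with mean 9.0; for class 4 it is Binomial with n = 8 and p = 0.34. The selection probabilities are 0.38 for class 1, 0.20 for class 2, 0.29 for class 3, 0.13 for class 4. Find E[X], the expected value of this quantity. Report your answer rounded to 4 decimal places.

6.1380

Component means — 1: 5.88; 2: 4.7; 3: 9; 4: 2.72.
E[X] = 0.38·5.88 + 0.2·4.7 + 0.29·9 + 0.13·2.72 = 6.138.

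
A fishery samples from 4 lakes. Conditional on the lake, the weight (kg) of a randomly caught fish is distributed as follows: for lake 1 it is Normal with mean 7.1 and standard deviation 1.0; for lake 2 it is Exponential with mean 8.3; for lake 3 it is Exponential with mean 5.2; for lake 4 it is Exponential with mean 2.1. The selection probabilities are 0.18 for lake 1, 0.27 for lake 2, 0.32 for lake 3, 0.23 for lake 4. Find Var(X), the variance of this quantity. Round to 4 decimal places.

Per component, 1: μ=7.1, E[X²]=51.41; 2: μ=8.3, E[X²]=137.78; 3: μ=5.2, E[X²]=54.08; 4: μ=2.1, E[X²]=8.82.
E[X] = 0.18·7.1 + 0.27·8.3 + 0.32·5.2 + 0.23·2.1 = 5.666.
E[X²] = 0.18·51.41 + 0.27·137.78 + 0.32·54.08 + 0.23·8.82 = 65.7886.
Var(X) = E[X²] − (E[X])² = 65.7886 − 32.1036 = 33.685.

33.6850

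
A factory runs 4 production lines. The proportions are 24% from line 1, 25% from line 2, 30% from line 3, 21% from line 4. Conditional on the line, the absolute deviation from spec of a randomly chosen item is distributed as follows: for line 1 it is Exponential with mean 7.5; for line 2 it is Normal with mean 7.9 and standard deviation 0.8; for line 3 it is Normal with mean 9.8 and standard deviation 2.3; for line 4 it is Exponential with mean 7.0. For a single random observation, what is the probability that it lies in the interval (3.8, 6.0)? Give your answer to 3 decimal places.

Conditional on each line, P(3.8 < X < 6.0): 1: 0.153172; 2: 0.00877433; 3: 0.0447051; 4: 0.156713.
By total probability, P(3.8 < X < 6.0) = 0.24·0.153172 + 0.25·0.00877433 + 0.3·0.0447051 + 0.21·0.156713 = 0.085276.

0.085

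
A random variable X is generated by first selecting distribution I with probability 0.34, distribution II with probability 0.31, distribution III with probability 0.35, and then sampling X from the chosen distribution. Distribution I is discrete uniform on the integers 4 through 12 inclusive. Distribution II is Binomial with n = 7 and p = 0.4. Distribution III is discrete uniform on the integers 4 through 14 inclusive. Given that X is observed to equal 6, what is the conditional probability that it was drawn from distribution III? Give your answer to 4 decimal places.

0.4246

Likelihoods P(X=6 | ·): I: 0.111111; II: 0.0172032; III: 0.0909091.
Posterior ∝ prior × likelihood. Numerator for III: 0.35·0.0909091 = 0.0318182.
Normalizing constant: 0.34·0.111111 + 0.31·0.0172032 + 0.35·0.0909091 = 0.074929.
P(III | observation) = 0.0318182 / 0.074929 = 0.424645.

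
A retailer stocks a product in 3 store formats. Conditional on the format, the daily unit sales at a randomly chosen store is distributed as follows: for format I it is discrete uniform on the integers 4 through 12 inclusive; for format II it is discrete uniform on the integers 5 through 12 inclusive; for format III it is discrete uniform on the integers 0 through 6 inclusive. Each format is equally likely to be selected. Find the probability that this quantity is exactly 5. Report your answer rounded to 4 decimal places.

Conditional on each format, P(X = 5): I: 0.111111; II: 0.125; III: 0.142857.
By total probability, P(X = 5) = 0.333333·0.111111 + 0.333333·0.125 + 0.333333·0.142857 = 0.126323.

0.1263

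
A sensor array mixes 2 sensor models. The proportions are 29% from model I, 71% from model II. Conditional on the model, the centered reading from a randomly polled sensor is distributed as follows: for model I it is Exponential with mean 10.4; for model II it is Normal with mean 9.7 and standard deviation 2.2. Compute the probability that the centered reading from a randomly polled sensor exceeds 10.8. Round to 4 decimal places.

Conditional on each model, P(X > 10.8): I: 0.353999; II: 0.308538.
By total probability, P(X > 10.8) = 0.29·0.353999 + 0.71·0.308538 = 0.321721.

0.3217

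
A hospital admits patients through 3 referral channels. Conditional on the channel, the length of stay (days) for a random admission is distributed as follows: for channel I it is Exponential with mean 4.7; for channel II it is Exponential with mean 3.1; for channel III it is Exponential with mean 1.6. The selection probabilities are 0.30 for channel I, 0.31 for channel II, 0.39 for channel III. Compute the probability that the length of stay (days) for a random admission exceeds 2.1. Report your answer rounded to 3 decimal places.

0.454

Conditional on each channel, P(X > 2.1): I: 0.639666; II: 0.507926; III: 0.269146.
By total probability, P(X > 2.1) = 0.3·0.639666 + 0.31·0.507926 + 0.39·0.269146 = 0.454324.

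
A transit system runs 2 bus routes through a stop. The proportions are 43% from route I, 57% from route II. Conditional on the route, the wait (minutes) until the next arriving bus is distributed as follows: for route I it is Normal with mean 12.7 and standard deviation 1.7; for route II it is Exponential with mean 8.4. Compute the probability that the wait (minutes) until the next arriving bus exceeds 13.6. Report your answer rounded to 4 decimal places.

0.2412

Conditional on each route, P(X > 13.6): I: 0.29826; II: 0.198087.
By total probability, P(X > 13.6) = 0.43·0.29826 + 0.57·0.198087 = 0.241162.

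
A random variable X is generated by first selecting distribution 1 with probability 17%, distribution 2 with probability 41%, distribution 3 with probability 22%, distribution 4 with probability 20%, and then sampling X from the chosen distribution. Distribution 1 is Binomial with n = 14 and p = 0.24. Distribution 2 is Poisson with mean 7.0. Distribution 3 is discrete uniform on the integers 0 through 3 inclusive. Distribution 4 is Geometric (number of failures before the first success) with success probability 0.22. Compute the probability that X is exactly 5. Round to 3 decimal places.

Conditional on each component, P(X = 5): 1: 0.134847; 2: 0.127717; 3: 0; 4: 0.0635178.
By total probability, P(X = 5) = 0.17·0.134847 + 0.41·0.127717 + 0.22·0 + 0.2·0.0635178 = 0.0879915.

0.088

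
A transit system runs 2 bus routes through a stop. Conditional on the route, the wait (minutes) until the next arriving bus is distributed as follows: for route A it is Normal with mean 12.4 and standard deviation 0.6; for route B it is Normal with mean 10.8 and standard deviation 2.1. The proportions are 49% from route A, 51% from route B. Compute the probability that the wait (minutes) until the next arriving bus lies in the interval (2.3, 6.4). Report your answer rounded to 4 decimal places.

Conditional on each route, P(2.3 < X < 6.4): A: 0; B: 0.018049.
By total probability, P(2.3 < X < 6.4) = 0.49·0 + 0.51·0.018049 = 0.00920501.

0.0092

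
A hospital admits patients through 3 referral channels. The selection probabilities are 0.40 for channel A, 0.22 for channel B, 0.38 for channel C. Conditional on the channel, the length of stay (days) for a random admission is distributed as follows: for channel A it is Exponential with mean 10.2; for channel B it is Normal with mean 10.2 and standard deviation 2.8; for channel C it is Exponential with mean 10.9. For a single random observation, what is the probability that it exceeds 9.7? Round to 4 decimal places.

0.4362

Conditional on each channel, P(X > 9.7): A: 0.386362; B: 0.570863; C: 0.410693.
By total probability, P(X > 9.7) = 0.4·0.386362 + 0.22·0.570863 + 0.38·0.410693 = 0.436198.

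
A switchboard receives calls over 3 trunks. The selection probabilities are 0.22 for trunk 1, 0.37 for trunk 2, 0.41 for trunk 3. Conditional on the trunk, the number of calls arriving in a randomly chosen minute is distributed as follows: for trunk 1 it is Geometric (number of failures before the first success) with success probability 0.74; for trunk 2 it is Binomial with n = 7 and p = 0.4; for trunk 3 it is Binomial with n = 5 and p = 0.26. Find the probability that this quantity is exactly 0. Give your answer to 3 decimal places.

0.264

Conditional on each trunk, P(X = 0): 1: 0.74; 2: 0.0279936; 3: 0.221901.
By total probability, P(X = 0) = 0.22·0.74 + 0.37·0.0279936 + 0.41·0.221901 = 0.264137.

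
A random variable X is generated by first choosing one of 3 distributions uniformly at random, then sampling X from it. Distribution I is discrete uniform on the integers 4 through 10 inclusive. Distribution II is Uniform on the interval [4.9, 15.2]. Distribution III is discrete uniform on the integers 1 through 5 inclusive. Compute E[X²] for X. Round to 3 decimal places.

For each component E[X²] = Var + (mean)², giving I: 53; II: 109.843; III: 11.
Overall E[X²] = 0.333333·53 + 0.333333·109.843 + 0.333333·11 = 57.9478.

57.948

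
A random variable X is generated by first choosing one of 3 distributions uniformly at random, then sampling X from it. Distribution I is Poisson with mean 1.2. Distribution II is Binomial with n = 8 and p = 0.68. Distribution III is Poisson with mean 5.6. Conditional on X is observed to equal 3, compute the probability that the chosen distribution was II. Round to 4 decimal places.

Likelihoods P(X=3 | ·): I: 0.0867439; II: 0.0590833; III: 0.108234.
Posterior ∝ prior × likelihood. Numerator for II: 0.333333·0.0590833 = 0.0196944.
Normalizing constant: 0.333333·0.0867439 + 0.333333·0.0590833 + 0.333333·0.108234 = 0.0846871.
P(II | observation) = 0.0196944 / 0.0846871 = 0.232555.

0.2326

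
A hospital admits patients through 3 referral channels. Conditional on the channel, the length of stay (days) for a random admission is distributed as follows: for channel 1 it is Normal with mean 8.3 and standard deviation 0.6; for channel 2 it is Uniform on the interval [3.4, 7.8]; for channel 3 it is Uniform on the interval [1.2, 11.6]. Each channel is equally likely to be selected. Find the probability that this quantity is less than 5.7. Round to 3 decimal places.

0.318

Conditional on each channel, P(X < 5.7): 1: 7.34342e-06; 2: 0.522727; 3: 0.432692.
By total probability, P(X < 5.7) = 0.333333·7.34342e-06 + 0.333333·0.522727 + 0.333333·0.432692 = 0.318476.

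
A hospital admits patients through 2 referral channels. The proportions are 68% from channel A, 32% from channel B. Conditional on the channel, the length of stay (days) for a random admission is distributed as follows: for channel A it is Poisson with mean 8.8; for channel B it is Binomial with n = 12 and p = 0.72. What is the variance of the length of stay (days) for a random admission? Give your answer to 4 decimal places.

Per component, A: μ=8.8, E[X²]=86.24; B: μ=8.64, E[X²]=77.0688.
E[X] = 0.68·8.8 + 0.32·8.64 = 8.7488.
E[X²] = 0.68·86.24 + 0.32·77.0688 = 83.3052.
Var(X) = E[X²] − (E[X])² = 83.3052 − 76.5415 = 6.76371.

6.7637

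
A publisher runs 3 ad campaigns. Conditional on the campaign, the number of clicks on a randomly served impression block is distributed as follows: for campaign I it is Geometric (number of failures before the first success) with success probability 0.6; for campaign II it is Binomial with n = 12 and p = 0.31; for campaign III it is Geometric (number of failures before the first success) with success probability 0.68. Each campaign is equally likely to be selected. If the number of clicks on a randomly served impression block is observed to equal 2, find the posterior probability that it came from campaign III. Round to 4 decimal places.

Likelihoods P(X=2 | ·): I: 0.096; II: 0.155152; III: 0.069632.
Posterior ∝ prior × likelihood. Numerator for III: 0.333333·0.069632 = 0.0232107.
Normalizing constant: 0.333333·0.096 + 0.333333·0.155152 + 0.333333·0.069632 = 0.106928.
P(III | observation) = 0.0232107 / 0.106928 = 0.217068.

0.2171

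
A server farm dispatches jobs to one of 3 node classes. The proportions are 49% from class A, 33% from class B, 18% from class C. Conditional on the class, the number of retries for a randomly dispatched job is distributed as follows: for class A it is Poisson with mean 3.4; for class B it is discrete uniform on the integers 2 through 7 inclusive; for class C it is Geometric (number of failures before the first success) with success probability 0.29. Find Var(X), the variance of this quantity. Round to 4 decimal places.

4.6737

Per component, A: μ=3.4, E[X²]=14.96; B: μ=4.5, E[X²]=23.1667; C: μ=2.44828, E[X²]=14.4364.
E[X] = 0.49·3.4 + 0.33·4.5 + 0.18·2.44828 = 3.59169.
E[X²] = 0.49·14.96 + 0.33·23.1667 + 0.18·14.4364 = 17.5739.
Var(X) = E[X²] − (E[X])² = 17.5739 − 12.9002 = 4.67371.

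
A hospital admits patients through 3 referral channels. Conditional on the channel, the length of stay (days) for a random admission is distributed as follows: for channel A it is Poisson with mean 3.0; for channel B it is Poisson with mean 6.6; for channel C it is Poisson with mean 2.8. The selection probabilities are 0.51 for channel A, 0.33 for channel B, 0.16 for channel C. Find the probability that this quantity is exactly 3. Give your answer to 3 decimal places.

0.171

Conditional on each channel, P(X = 3): A: 0.224042; B: 0.0651834; C: 0.222484.
By total probability, P(X = 3) = 0.51·0.224042 + 0.33·0.0651834 + 0.16·0.222484 = 0.171369.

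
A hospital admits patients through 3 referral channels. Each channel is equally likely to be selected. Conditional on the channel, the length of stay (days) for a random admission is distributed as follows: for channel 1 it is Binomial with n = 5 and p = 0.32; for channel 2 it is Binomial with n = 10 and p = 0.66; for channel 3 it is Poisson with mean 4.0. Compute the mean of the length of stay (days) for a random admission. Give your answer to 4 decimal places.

Component means — 1: 1.6; 2: 6.6; 3: 4.
E[X] = 0.333333·1.6 + 0.333333·6.6 + 0.333333·4 = 4.06667.

4.0667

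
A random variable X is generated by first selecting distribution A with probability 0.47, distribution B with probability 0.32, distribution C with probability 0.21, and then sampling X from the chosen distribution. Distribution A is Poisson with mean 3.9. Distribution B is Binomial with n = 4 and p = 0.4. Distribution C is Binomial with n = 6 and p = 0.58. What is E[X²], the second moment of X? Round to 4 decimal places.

For each component E[X²] = Var + (mean)², giving A: 19.11; B: 3.52; C: 13.572.
Overall E[X²] = 0.47·19.11 + 0.32·3.52 + 0.21·13.572 = 12.9582.

12.9582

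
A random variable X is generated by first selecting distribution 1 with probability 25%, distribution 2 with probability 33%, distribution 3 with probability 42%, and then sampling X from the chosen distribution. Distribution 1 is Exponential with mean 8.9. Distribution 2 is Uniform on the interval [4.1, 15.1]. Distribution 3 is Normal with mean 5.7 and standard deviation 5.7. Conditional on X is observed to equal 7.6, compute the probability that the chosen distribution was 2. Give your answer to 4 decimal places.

0.4300

Likelihoods f(7.6 | ·): 1: 0.0478357; 2: 0.0909091; 3: 0.0662076.
Posterior ∝ prior × likelihood. Numerator for 2: 0.33·0.0909091 = 0.03.
Normalizing constant: 0.25·0.0478357 + 0.33·0.0909091 + 0.42·0.0662076 = 0.0697661.
P(2 | observation) = 0.03 / 0.0697661 = 0.430008.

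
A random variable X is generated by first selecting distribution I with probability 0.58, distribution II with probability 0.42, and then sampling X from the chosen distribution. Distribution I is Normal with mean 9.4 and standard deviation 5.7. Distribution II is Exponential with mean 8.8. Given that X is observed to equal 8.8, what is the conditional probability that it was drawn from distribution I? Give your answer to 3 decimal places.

0.697

Likelihoods f(8.8 | ·): I: 0.0696032; II: 0.0418045.
Posterior ∝ prior × likelihood. Numerator for I: 0.58·0.0696032 = 0.0403699.
Normalizing constant: 0.58·0.0696032 + 0.42·0.0418045 = 0.0579277.
P(I | observation) = 0.0403699 / 0.0579277 = 0.6969.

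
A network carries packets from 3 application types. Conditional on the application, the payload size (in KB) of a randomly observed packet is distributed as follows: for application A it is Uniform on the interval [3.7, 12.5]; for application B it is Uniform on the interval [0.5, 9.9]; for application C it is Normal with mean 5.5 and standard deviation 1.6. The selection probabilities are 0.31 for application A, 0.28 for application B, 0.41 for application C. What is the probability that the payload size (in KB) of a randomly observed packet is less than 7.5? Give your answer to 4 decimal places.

0.7091

Conditional on each application, P(X < 7.5): A: 0.431818; B: 0.744681; C: 0.89435.
By total probability, P(X < 7.5) = 0.31·0.431818 + 0.28·0.744681 + 0.41·0.89435 = 0.709058.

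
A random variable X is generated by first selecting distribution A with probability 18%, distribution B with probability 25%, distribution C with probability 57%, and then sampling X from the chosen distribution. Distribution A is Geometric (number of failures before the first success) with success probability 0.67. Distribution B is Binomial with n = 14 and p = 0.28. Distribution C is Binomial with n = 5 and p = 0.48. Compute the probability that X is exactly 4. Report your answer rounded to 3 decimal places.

0.138

Conditional on each component, P(X = 4): A: 0.00794567; B: 0.230352; C: 0.138019.
By total probability, P(X = 4) = 0.18·0.00794567 + 0.25·0.230352 + 0.57·0.138019 = 0.137689.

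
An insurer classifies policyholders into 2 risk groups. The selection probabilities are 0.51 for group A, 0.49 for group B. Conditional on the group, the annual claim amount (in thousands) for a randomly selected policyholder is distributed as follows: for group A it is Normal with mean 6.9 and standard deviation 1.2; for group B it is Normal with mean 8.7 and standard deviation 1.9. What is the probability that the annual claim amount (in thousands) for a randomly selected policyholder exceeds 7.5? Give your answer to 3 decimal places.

0.518

Conditional on each group, P(X > 7.5): A: 0.308538; B: 0.736169.
By total probability, P(X > 7.5) = 0.51·0.308538 + 0.49·0.736169 = 0.518077.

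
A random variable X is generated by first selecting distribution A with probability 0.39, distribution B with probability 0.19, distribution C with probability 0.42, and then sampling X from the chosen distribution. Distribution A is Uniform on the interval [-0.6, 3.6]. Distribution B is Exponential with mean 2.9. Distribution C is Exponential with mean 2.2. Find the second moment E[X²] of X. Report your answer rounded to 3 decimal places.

8.712

For each component E[X²] = Var + (mean)², giving A: 3.72; B: 16.82; C: 9.68.
Overall E[X²] = 0.39·3.72 + 0.19·16.82 + 0.42·9.68 = 8.7122.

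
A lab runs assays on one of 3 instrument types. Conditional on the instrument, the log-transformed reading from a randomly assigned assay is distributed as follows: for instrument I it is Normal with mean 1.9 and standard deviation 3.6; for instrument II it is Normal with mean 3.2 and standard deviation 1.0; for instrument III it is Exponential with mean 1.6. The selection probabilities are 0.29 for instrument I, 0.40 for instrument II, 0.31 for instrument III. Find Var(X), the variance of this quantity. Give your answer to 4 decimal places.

Per component, I: μ=1.9, E[X²]=16.57; II: μ=3.2, E[X²]=11.24; III: μ=1.6, E[X²]=5.12.
E[X] = 0.29·1.9 + 0.4·3.2 + 0.31·1.6 = 2.327.
E[X²] = 0.29·16.57 + 0.4·11.24 + 0.31·5.12 = 10.8885.
Var(X) = E[X²] − (E[X])² = 10.8885 − 5.41493 = 5.47357.

5.4736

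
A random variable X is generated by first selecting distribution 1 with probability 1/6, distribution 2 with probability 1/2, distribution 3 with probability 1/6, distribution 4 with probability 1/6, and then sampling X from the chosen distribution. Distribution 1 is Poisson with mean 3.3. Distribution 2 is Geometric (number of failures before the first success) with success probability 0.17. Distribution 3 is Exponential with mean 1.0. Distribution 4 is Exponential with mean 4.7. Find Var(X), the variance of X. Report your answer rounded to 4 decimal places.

Per component, 1: μ=3.3, E[X²]=14.19; 2: μ=4.88235, E[X²]=52.5571; 3: μ=1, E[X²]=2; 4: μ=4.7, E[X²]=44.18.
E[X] = 0.166667·3.3 + 0.5·4.88235 + 0.166667·1 + 0.166667·4.7 = 3.94118.
E[X²] = 0.166667·14.19 + 0.5·52.5571 + 0.166667·2 + 0.166667·44.18 = 36.3402.
Var(X) = E[X²] − (E[X])² = 36.3402 − 15.5329 = 20.8073.

20.8073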